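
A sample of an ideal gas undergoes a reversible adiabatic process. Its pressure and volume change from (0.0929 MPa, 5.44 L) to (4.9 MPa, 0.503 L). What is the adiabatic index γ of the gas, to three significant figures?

γ ≈ 1.67

PV^γ = const ⇒ γ = ln(P₂/P₁) / ln(V₁/V₂).
γ = ln(4.9/0.0929) / ln(5.44/0.503) = 1.666.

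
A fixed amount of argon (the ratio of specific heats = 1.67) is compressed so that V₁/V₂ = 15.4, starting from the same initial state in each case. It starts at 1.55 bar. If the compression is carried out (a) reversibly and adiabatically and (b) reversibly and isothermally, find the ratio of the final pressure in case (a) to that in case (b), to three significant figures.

P_adiabatic / P_isothermal ≈ 6.25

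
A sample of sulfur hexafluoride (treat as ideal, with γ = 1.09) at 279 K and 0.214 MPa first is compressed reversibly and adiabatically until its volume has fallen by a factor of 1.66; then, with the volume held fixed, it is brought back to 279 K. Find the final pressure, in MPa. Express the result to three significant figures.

Adiabatic step (PV^γ = const): P₂ = 0.214×1.66^(1.09) = 0.3718 MPa; T₂ = 279×1.66^(0.09) = 292 K.
Isochoric: P₃ = P₂(T₃/T₂) = 0.3718 × (279/292) = 0.3552 MPa.

P₃ ≈ 0.355 MPa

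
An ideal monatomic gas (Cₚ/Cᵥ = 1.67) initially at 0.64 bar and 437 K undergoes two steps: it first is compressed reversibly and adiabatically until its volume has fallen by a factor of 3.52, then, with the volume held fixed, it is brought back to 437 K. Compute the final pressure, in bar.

P₃ ≈ 2.25 bar

Adiabatic step (PV^γ = const): P₂ = 0.64×3.52^(1.67) = 5.235 bar; T₂ = 437×3.52^(0.67) = 1015 K.
Isochoric: P₃ = P₂(T₃/T₂) = 5.235 × (437/1015) = 2.253 bar.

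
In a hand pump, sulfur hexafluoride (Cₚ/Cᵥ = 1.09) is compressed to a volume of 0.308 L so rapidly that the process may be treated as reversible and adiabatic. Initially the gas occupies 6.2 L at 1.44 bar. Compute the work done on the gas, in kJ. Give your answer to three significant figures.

P₂ = P₁(V₁/V₂)^γ = 1.44×(6.2/0.308)^(1.09) = 37.98 bar.
For a reversible adiabat, W_by_gas = (P₁V₁ − P₂V₂)/(γ−1).
W_by = (144000×0.0062 − 3.798×10^6×0.000308) / (0.09) = -3077 J.
W_on_gas = −W_by = 3077 J.

W ≈ 3.08 kJ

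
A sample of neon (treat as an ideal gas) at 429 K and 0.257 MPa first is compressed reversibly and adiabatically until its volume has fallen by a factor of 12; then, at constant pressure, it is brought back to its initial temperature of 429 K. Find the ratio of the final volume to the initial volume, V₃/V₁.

V₃/V₁ ≈ 0.0159

For a monatomic ideal gas γ = 5/3.
Adiabatic step: V₂/V₁ = 0.08333; T₂ = T₁·12^(2/3) = 2249 K.
Isobaric step: V₃/V₂ = T₃/T₂ = 429/2249.
V₃/V₁ = (V₂/V₁)(V₃/V₂) = 0.08333 × (429/2249) = 0.0159.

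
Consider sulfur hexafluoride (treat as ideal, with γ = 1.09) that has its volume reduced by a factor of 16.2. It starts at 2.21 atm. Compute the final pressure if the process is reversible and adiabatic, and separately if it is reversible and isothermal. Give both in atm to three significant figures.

adiabatic: 46.0 atm; isothermal: 35.8 atm

Isothermal: P₂ = P₁(V₁/V₂) = 2.21×16.2 = 35.8 atm.
Adiabatic: P₂ = P₁(V₁/V₂)^γ = 2.21×16.2^(1.09) = 46 atm.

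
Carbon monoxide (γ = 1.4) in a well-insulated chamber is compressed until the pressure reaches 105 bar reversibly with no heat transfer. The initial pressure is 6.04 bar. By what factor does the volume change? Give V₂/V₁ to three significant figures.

V₂/V₁ ≈ 0.130

From PV^γ = const, V₂/V₁ = (P₁/P₂)^(1/γ).
V₂/V₁ = (6.04/105)^(0.714) = 0.1301.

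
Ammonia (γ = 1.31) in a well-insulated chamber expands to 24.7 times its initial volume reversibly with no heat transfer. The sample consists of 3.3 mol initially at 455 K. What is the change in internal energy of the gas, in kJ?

ΔU ≈ -25.4 kJ

For a reversible adiabat TV^(γ−1) is constant, so T₂ = T₁ (V₁/V₂)^(γ−1).
T₂ = 455 × (1/24.7)^(0.31) = 168.4 K.
Q = 0, so ΔU = W_on_gas = nCᵥΔT with Cᵥ = R/(γ−1) = 26.82 J/(mol·K).
ΔU = 3.3 × 26.82 × (168.4 − 455) = -25370 J.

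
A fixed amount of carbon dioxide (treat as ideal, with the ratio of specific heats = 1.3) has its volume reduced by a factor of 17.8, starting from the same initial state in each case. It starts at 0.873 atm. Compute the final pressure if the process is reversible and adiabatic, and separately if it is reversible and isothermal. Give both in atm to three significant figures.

Isothermal: P₂ = P₁(V₁/V₂) = 0.873×17.8 = 15.54 atm.
Adiabatic: P₂ = P₁(V₁/V₂)^γ = 0.873×17.8^(1.3) = 36.86 atm.

adiabatic: 36.9 atm; isothermal: 15.5 atm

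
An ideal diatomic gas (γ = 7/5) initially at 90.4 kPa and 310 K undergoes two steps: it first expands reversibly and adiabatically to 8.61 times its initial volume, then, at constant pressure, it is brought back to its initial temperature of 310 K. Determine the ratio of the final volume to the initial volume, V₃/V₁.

V₃/V₁ ≈ 20.4

Adiabatic step: V₂/V₁ = 8.61; T₂ = T₁·(1/8.61)^(2/5) = 131 K.
Isobaric step: V₃/V₂ = T₃/T₂ = 310/131.
V₃/V₁ = (V₂/V₁)(V₃/V₂) = 8.61 × (310/131) = 20.37.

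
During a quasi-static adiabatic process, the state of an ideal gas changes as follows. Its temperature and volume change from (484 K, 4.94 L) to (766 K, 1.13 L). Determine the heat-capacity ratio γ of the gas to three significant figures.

TV^(γ−1) = const ⇒ γ − 1 = ln(T₂/T₁) / ln(V₁/V₂).
γ = 1 + ln(766/484) / ln(4.94/1.13) = 1.311.

γ ≈ 1.31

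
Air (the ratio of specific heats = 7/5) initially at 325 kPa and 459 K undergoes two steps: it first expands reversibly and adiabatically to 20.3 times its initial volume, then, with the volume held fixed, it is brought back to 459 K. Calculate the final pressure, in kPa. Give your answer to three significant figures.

P₃ ≈ 16.0 kPa

Adiabatic step (PV^γ = const): P₂ = 325×(1/20.3)^(7/5) = 4.802 kPa; T₂ = 459×(1/20.3)^(2/5) = 137.7 K.
Isochoric: P₃ = P₂(T₃/T₂) = 4.802 × (459/137.7) = 16.01 kPa.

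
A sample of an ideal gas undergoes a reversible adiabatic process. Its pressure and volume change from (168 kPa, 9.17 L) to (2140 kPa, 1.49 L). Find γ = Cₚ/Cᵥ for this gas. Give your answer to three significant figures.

PV^γ = const ⇒ γ = ln(P₂/P₁) / ln(V₁/V₂).
γ = ln(2140/168) / ln(9.17/1.49) = 1.4.

γ ≈ 1.40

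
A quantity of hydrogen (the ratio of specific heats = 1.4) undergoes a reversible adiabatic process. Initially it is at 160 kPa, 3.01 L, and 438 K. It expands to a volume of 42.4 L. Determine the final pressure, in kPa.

Since PV^γ is constant along a reversible adiabat, P₂ = P₁ (V₁/V₂)^γ.
P₂ = 160 × (3.01/42.4)^(1.4) = 3.943 kPa.

P₂ ≈ 3.94 kPa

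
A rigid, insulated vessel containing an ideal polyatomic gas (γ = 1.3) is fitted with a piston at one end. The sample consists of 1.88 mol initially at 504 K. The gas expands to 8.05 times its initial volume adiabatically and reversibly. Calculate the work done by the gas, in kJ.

Adiabatic: T₁V₁^(γ−1) = T₂V₂^(γ−1) ⇒ T₂ = T₁ (V₁/V₂)^(γ−1).
T₂ = 504 × (1/8.05)^(0.3) = 269.6 K.
Q = 0, so ΔU = W_on_gas = nCᵥΔT with Cᵥ = R/(γ−1) = 27.71 J/(mol·K).
ΔU = 1.88 × 27.71 × (269.6 − 504) = -12210 J.
Work done by the gas = −ΔU = 12210 J.

W ≈ 12.2 kJ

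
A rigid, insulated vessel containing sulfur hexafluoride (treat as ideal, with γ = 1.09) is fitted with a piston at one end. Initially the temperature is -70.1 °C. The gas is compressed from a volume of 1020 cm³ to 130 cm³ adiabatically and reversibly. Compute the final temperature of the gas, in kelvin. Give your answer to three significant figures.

For a reversible adiabat TV^(γ−1) is constant, so T₂ = T₁ (V₁/V₂)^(γ−1).
T₁ = -70.1 °C = 203 K.
T₂ = 203 × (1020/130)^(0.09) = 244.4 K.

T₂ ≈ 244 K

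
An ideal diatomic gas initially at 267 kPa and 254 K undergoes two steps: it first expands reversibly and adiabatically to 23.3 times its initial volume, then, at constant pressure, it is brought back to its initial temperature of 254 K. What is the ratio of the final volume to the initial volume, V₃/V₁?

For a diatomic ideal gas γ = 7/5.
Adiabatic step: V₂/V₁ = 23.3; T₂ = T₁·(1/23.3)^(2/5) = 72.09 K.
Isobaric step: V₃/V₂ = T₃/T₂ = 254/72.09.
V₃/V₁ = (V₂/V₁)(V₃/V₂) = 23.3 × (254/72.09) = 82.09.

V₃/V₁ ≈ 82.1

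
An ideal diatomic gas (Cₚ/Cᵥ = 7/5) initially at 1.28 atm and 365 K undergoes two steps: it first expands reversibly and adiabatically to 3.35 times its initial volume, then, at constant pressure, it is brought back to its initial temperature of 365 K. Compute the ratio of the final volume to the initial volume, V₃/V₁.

Adiabatic step: V₂/V₁ = 3.35; T₂ = T₁·(1/3.35)^(2/5) = 225 K.
Isobaric step: V₃/V₂ = T₃/T₂ = 365/225.
V₃/V₁ = (V₂/V₁)(V₃/V₂) = 3.35 × (365/225) = 5.433.

V₃/V₁ ≈ 5.43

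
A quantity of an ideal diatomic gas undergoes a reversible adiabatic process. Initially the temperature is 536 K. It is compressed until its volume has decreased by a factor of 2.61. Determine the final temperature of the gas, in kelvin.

T₂ ≈ 787 K

For a reversible adiabat TV^(γ−1) is constant, so T₂ = T₁ (V₁/V₂)^(γ−1).
For a diatomic ideal gas γ = 7/5, so γ−1 = 2/5.
T₂ = 536 × 2.61^(2/5) = 786.7 K.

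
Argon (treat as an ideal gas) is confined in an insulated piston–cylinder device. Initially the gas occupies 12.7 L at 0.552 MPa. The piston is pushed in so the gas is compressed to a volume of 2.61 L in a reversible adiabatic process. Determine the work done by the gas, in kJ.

γ = 5/3 for a monatomic ideal gas.
P₂ = P₁(V₁/V₂)^γ = 0.552×(12.7/2.61)^(5/3) = 7.713 MPa.
For a reversible adiabat, W_by_gas = (P₁V₁ − P₂V₂)/(γ−1).
W_by = (552000×0.0127 − 7.713×10^6×0.00261) / (2/3) = -19680 J.

W ≈ -19.7 kJ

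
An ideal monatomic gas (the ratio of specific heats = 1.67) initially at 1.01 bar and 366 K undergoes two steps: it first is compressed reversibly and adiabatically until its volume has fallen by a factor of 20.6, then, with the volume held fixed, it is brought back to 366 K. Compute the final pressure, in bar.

P₃ ≈ 20.8 bar

Adiabatic step (PV^γ = const): P₂ = 1.01×20.6^(1.67) = 157.9 bar; T₂ = 366×20.6^(0.67) = 2778 K.
Isochoric: P₃ = P₂(T₃/T₂) = 157.9 × (366/2778) = 20.81 bar.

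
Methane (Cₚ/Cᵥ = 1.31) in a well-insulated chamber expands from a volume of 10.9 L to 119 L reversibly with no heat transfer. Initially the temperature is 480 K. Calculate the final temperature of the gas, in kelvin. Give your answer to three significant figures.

T₂ ≈ 229 K

Adiabatic: T₁V₁^(γ−1) = T₂V₂^(γ−1) ⇒ T₂ = T₁ (V₁/V₂)^(γ−1).
T₂ = 480 × (10.9/119)^(0.31) = 228.8 K.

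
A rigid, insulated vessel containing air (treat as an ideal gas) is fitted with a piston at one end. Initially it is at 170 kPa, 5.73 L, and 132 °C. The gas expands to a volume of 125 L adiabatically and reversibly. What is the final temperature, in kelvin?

Adiabatic: T₁V₁^(γ−1) = T₂V₂^(γ−1) ⇒ T₂ = T₁ (V₁/V₂)^(γ−1).
γ = 7/5 for a diatomic ideal gas.
T₁ = 132 °C = 405.1 K.
T₂ = 405.1 × (5.73/125)^(2/5) = 118.1 K.

T₂ ≈ 118 K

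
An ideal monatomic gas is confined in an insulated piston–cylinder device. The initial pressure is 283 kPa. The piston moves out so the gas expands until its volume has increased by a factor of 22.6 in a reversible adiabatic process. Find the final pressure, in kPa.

Since PV^γ is constant along a reversible adiabat, P₂ = P₁ (V₁/V₂)^γ.
For a monatomic ideal gas γ = 5/3.
P₂ = 283 × (1/22.6)^(5/3) = 1.567 kPa.

P₂ ≈ 1.57 kPa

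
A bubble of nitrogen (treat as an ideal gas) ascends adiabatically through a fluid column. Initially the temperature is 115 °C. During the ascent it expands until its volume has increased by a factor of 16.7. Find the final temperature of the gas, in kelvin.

T₂ ≈ 126 K

For a reversible adiabat TV^(γ−1) is constant, so T₂ = T₁ (V₁/V₂)^(γ−1).
For a diatomic ideal gas γ = 7/5, so γ−1 = 2/5.
T₁ = 115 °C = 388.1 K.
T₂ = 388.1 × (1/16.7)^(2/5) = 125.9 K.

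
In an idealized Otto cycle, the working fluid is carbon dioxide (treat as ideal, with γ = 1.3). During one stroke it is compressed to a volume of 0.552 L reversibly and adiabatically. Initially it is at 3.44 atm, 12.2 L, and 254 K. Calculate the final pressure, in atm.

Since PV^γ is constant along a reversible adiabat, P₂ = P₁ (V₁/V₂)^γ.
P₂ = 3.44 × (12.2/0.552)^(1.3) = 192.4 atm.

P₂ ≈ 192 atm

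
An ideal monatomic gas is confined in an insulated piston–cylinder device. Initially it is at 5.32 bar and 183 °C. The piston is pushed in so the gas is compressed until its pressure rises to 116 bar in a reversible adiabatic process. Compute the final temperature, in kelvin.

Along an adiabat T P^((1−γ)/γ) is constant, so T₂ = T₁ (P₂/P₁)^((γ−1)/γ).
For a monatomic ideal gas γ = 5/3, so (γ−1)/γ = 2/5.
T₁ = 183 °C = 456.1 K.
T₂ = 456.1 × (116/5.32)^(2/5) = 1565 K.

T₂ ≈ 1570 K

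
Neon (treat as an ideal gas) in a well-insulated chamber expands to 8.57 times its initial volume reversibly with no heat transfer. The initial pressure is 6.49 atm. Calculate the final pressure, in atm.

P₂ ≈ 0.181 atm

Since PV^γ is constant along a reversible adiabat, P₂ = P₁ (V₁/V₂)^γ.
For a monatomic ideal gas γ = 5/3.
P₂ = 6.49 × (1/8.57)^(5/3) = 0.1808 atm.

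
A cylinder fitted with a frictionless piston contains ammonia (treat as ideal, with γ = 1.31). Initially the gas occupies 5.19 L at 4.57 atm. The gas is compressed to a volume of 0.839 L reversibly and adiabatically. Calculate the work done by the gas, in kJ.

P₂ = P₁(V₁/V₂)^γ = 4.57×(5.19/0.839)^(1.31) = 49.73 atm.
For a reversible adiabat, W_by_gas = (P₁V₁ − P₂V₂)/(γ−1).
W_by = (463100×0.00519 − 5.039×10^6×0.000839) / (0.31) = -5886 J.

W ≈ -5.89 kJ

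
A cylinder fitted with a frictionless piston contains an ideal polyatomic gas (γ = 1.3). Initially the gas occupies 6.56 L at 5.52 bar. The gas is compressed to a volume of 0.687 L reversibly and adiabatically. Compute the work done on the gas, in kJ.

W ≈ 11.7 kJ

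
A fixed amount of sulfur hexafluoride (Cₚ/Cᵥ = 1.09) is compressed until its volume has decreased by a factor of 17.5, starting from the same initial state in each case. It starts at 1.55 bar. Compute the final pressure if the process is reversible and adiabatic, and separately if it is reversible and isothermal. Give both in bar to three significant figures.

adiabatic: 35.1 bar; isothermal: 27.1 bar

Isothermal: P₂ = P₁(V₁/V₂) = 1.55×17.5 = 27.12 bar.
Adiabatic: P₂ = P₁(V₁/V₂)^γ = 1.55×17.5^(1.09) = 35.09 bar.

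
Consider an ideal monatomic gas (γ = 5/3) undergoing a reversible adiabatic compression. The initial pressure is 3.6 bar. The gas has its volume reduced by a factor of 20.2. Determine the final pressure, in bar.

Adiabatic: P₁V₁^γ = P₂V₂^γ ⇒ P₂ = P₁ (V₁/V₂)^γ.
P₂ = 3.6 × 20.2^(5/3) = 539.4 bar.

P₂ ≈ 539 bar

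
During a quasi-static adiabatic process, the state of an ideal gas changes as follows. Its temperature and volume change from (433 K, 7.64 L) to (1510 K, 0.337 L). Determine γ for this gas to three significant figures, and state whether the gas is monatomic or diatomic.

TV^(γ−1) = const ⇒ γ − 1 = ln(T₂/T₁) / ln(V₁/V₂).
γ = 1 + ln(1510/433) / ln(7.64/0.337) = 1.4.
γ ≈ 1.40 is close to 7/5, so the gas is diatomic.

γ ≈ 1.40; diatomic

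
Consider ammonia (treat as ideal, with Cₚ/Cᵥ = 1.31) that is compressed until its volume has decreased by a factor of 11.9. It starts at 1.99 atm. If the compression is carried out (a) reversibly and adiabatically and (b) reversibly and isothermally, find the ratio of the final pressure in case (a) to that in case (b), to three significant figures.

Isothermal: P_b = P₁(V₁/V₂) = 1.99×11.9.
Adiabatic: P_a = P₁(V₁/V₂)^γ = 1.99×11.9^(1.31).
P_a/P_b = (V₁/V₂)^(γ−1) = 11.9^(0.31) = 2.155.

P_adiabatic / P_isothermal ≈ 2.15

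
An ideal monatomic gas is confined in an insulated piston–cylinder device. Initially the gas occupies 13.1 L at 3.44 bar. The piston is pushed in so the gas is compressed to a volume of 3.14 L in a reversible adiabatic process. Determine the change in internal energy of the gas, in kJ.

ΔU ≈ 10.8 kJ

γ = 5/3 for a monatomic ideal gas.
P₂ = P₁(V₁/V₂)^γ = 3.44×(13.1/3.14)^(5/3) = 37.19 bar.
For a reversible adiabat, W_by_gas = (P₁V₁ − P₂V₂)/(γ−1).
W_by = (344000×0.0131 − 3.719×10^6×0.00314) / (2/3) = -10760 J.
Q = 0 ⇒ ΔU = −W_by = 10760 J.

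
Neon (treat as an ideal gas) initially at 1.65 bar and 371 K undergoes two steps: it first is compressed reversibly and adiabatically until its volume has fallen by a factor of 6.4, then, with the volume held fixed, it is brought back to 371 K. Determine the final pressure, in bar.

P₃ ≈ 10.6 bar

For a monatomic ideal gas γ = 5/3.
Adiabatic step (PV^γ = const): P₂ = 1.65×6.4^(5/3) = 36.4 bar; T₂ = 371×6.4^(2/3) = 1279 K.
Isochoric: P₃ = P₂(T₃/T₂) = 36.4 × (371/1279) = 10.56 bar.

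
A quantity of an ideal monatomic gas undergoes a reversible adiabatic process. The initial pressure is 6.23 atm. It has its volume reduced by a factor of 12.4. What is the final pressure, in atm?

Since PV^γ is constant along a reversible adiabat, P₂ = P₁ (V₁/V₂)^γ.
For a monatomic ideal gas γ = 5/3.
P₂ = 6.23 × 12.4^(5/3) = 413.9 atm.

P₂ ≈ 414 atm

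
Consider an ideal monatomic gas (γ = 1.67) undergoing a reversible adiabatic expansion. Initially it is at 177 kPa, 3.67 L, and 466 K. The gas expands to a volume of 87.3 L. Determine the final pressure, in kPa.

Adiabatic: P₁V₁^γ = P₂V₂^γ ⇒ P₂ = P₁ (V₁/V₂)^γ.
P₂ = 177 × (3.67/87.3)^(1.67) = 0.8902 kPa.

P₂ ≈ 0.890 kPa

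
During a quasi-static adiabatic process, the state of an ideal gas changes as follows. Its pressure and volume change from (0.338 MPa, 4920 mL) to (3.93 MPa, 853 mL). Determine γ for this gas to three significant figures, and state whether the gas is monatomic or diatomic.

γ ≈ 1.40; diatomic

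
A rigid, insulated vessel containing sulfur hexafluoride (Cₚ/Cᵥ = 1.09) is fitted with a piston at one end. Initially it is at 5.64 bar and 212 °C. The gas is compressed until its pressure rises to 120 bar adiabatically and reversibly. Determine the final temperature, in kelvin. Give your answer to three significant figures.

T₂ ≈ 624 K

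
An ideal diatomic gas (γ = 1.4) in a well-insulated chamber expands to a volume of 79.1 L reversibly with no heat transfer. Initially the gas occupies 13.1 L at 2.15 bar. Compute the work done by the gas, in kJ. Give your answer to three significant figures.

W ≈ 3.61 kJ

P₂ = P₁(V₁/V₂)^γ = 2.15×(13.1/79.1)^(1.4) = 0.1734 bar.
For a reversible adiabat, W_by_gas = (P₁V₁ − P₂V₂)/(γ−1).
W_by = (215000×0.0131 − 17340×0.0791) / (0.4) = 3611 J.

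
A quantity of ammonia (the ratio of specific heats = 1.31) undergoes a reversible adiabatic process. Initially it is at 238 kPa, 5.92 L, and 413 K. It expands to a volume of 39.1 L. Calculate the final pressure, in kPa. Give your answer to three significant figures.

P₂ ≈ 20.1 kPa

Adiabatic: P₁V₁^γ = P₂V₂^γ ⇒ P₂ = P₁ (V₁/V₂)^γ.
P₂ = 238 × (5.92/39.1)^(1.31) = 20.07 kPa.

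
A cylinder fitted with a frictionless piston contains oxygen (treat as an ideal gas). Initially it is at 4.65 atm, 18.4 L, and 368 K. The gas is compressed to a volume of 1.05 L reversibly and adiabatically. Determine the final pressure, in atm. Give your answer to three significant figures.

Since PV^γ is constant along a reversible adiabat, P₂ = P₁ (V₁/V₂)^γ.
γ = 7/5 for a diatomic ideal gas.
P₂ = 4.65 × (18.4/1.05)^(7/5) = 256.2 atm.

P₂ ≈ 256 atm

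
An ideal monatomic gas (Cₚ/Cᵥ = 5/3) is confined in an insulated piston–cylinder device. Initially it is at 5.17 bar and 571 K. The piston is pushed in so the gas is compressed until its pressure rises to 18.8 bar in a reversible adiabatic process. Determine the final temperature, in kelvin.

T₂ ≈ 957 K

Adiabatic: T₂/T₁ = (P₂/P₁)^((γ−1)/γ).
T₂ = 571 × (18.8/5.17)^(2/5) = 957 K.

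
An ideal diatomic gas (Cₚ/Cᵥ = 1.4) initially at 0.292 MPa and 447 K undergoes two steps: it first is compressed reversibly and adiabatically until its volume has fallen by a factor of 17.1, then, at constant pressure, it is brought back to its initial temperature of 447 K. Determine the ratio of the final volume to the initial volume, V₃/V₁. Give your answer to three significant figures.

Adiabatic step: V₂/V₁ = 0.05848; T₂ = T₁·17.1^(0.4) = 1392 K.
Isobaric step: V₃/V₂ = T₃/T₂ = 447/1392.
V₃/V₁ = (V₂/V₁)(V₃/V₂) = 0.05848 × (447/1392) = 0.01878.

V₃/V₁ ≈ 0.0188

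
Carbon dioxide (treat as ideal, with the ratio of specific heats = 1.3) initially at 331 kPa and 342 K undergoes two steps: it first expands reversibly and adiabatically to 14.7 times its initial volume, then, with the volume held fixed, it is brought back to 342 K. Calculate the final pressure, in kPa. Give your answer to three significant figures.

Adiabatic step (PV^γ = const): P₂ = 331×(1/14.7)^(1.3) = 10.05 kPa; T₂ = 342×(1/14.7)^(0.3) = 152.7 K.
Isochoric: P₃ = P₂(T₃/T₂) = 10.05 × (342/152.7) = 22.52 kPa.

P₃ ≈ 22.5 kPa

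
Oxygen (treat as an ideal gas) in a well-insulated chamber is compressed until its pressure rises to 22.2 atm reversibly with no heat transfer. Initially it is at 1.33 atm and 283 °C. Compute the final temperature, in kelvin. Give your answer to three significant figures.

Along an adiabat T P^((1−γ)/γ) is constant, so T₂ = T₁ (P₂/P₁)^((γ−1)/γ).
For a diatomic ideal gas γ = 7/5, so (γ−1)/γ = 2/7.
T₁ = 283 °C = 556.1 K.
T₂ = 556.1 × (22.2/1.33)^(2/7) = 1243 K.

T₂ ≈ 1240 K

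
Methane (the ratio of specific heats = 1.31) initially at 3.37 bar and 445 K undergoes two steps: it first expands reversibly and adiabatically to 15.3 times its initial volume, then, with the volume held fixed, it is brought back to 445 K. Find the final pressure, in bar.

Adiabatic step (PV^γ = const): P₂ = 3.37×(1/15.3)^(1.31) = 0.09455 bar; T₂ = 445×(1/15.3)^(0.31) = 191 K.
Isochoric: P₃ = P₂(T₃/T₂) = 0.09455 × (445/191) = 0.2203 bar.

P₃ ≈ 0.220 bar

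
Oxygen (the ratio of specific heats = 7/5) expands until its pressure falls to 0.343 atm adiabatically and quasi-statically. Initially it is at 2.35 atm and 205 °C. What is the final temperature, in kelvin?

T₂ ≈ 276 K

Along an adiabat T P^((1−γ)/γ) is constant, so T₂ = T₁ (P₂/P₁)^((γ−1)/γ).
T₁ = 205 °C = 478.1 K.
T₂ = 478.1 × (0.343/2.35)^(2/7) = 275.9 K.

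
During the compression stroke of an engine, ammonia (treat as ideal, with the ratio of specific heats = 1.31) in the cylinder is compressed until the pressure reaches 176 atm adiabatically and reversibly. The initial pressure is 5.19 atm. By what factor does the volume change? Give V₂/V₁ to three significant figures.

V₂/V₁ ≈ 0.0679

From PV^γ = const, V₂/V₁ = (P₁/P₂)^(1/γ).
V₂/V₁ = (5.19/176)^(0.763) = 0.06789.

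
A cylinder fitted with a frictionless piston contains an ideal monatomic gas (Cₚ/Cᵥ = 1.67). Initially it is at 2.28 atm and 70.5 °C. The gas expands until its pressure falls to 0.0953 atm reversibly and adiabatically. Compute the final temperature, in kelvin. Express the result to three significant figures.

Along an adiabat T P^((1−γ)/γ) is constant, so T₂ = T₁ (P₂/P₁)^((γ−1)/γ).
T₁ = 70.5 °C = 343.6 K.
T₂ = 343.6 × (0.0953/2.28)^(0.401) = 96.15 K.

T₂ ≈ 96.1 K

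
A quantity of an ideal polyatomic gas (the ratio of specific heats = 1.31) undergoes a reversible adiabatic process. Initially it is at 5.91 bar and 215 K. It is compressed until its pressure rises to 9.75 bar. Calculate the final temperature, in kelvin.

T₂ ≈ 242 K

Along an adiabat T P^((1−γ)/γ) is constant, so T₂ = T₁ (P₂/P₁)^((γ−1)/γ).
T₂ = 215 × (9.75/5.91)^(0.237) = 242 K.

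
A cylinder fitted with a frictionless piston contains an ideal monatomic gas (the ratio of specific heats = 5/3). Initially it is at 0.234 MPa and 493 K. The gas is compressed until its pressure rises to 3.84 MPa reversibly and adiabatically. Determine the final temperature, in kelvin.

T₂ ≈ 1510 K

Along an adiabat T P^((1−γ)/γ) is constant, so T₂ = T₁ (P₂/P₁)^((γ−1)/γ).
T₂ = 493 × (3.84/0.234)^(2/5) = 1510 K.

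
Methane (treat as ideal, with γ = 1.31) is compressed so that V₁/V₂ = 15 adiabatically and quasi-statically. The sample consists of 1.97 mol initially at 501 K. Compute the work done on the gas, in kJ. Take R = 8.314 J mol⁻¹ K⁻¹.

For a reversible adiabat TV^(γ−1) is constant, so T₂ = T₁ (V₁/V₂)^(γ−1).
T₂ = 501 × 15^(0.31) = 1160 K.
Q = 0, so ΔU = W_on_gas = nCᵥΔT with Cᵥ = R/(γ−1) = 26.82 J/(mol·K).
ΔU = 1.97 × 26.82 × (1160 − 501) = 34810 J.

W ≈ 34.8 kJ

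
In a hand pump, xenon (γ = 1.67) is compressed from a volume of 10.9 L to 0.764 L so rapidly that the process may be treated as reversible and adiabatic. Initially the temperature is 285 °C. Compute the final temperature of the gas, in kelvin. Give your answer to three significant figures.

T₂ ≈ 3310 K

Adiabatic: T₁V₁^(γ−1) = T₂V₂^(γ−1) ⇒ T₂ = T₁ (V₁/V₂)^(γ−1).
T₁ = 285 °C = 558.1 K.
T₂ = 558.1 × (10.9/0.764)^(0.67) = 3312 K.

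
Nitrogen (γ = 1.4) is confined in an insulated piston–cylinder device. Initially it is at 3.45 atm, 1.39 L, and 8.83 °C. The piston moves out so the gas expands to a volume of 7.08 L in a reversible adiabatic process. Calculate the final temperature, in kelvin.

T₂ ≈ 147 K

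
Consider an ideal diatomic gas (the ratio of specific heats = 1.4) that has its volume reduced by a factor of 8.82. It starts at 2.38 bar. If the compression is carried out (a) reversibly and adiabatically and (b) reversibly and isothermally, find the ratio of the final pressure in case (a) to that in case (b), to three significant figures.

Isothermal: P_b = P₁(V₁/V₂) = 2.38×8.82.
Adiabatic: P_a = P₁(V₁/V₂)^γ = 2.38×8.82^(1.4).
P_a/P_b = (V₁/V₂)^(γ−1) = 8.82^(0.4) = 2.389.

P_adiabatic / P_isothermal ≈ 2.39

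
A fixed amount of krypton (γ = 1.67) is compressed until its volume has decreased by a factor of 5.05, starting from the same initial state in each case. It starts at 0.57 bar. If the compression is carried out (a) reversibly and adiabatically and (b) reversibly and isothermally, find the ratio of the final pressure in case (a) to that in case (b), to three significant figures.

Isothermal: P_b = P₁(V₁/V₂) = 0.57×5.05.
Adiabatic: P_a = P₁(V₁/V₂)^γ = 0.57×5.05^(1.67).
P_a/P_b = (V₁/V₂)^(γ−1) = 5.05^(0.67) = 2.959.

P_adiabatic / P_isothermal ≈ 2.96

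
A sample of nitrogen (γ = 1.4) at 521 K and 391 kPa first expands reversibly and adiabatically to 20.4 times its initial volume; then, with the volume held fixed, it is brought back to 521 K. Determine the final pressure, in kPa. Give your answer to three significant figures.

P₃ ≈ 19.2 kPa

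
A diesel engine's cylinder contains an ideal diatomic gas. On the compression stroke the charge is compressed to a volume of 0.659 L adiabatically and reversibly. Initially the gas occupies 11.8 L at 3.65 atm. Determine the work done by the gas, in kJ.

γ = 7/5 for a diatomic ideal gas.
P₂ = P₁(V₁/V₂)^γ = 3.65×(11.8/0.659)^(7/5) = 207.2 atm.
For a reversible adiabat, W_by_gas = (P₁V₁ − P₂V₂)/(γ−1).
W_by = (369800×0.0118 − 2.1×10^7×0.000659) / (2/5) = -23690 J.

W ≈ -23.7 kJ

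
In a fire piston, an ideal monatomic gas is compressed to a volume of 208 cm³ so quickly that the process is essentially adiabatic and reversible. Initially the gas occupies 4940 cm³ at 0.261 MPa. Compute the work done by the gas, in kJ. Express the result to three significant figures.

W ≈ -14.0 kJ

γ = 5/3 for a monatomic ideal gas.
P₂ = P₁(V₁/V₂)^γ = 0.261×(4940/208)^(5/3) = 51.22 MPa.
For a reversible adiabat, W_by_gas = (P₁V₁ − P₂V₂)/(γ−1).
W_by = (261000×0.00494 − 5.122×10^7×0.000208) / (2/3) = -14050 J.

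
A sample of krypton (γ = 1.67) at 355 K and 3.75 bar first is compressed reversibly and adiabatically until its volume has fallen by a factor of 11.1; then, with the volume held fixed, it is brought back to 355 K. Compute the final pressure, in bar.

Adiabatic step (PV^γ = const): P₂ = 3.75×11.1^(1.67) = 208.8 bar; T₂ = 355×11.1^(0.67) = 1781 K.
Isochoric: P₃ = P₂(T₃/T₂) = 208.8 × (355/1781) = 41.62 bar.

P₃ ≈ 41.6 bar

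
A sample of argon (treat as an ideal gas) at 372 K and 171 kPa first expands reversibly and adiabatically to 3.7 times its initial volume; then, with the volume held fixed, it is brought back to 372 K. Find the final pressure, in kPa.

P₃ ≈ 46.2 kPa

For a monatomic ideal gas γ = 5/3.
Adiabatic step (PV^γ = const): P₂ = 171×(1/3.7)^(5/3) = 19.32 kPa; T₂ = 372×(1/3.7)^(2/3) = 155.5 K.
Isochoric: P₃ = P₂(T₃/T₂) = 19.32 × (372/155.5) = 46.22 kPa.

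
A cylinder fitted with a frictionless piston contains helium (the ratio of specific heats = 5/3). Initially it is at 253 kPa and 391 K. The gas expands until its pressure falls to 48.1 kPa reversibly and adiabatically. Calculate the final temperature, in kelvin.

T₂ ≈ 201 K

Adiabatic: T₂/T₁ = (P₂/P₁)^((γ−1)/γ).
T₂ = 391 × (48.1/253)^(2/5) = 201.3 K.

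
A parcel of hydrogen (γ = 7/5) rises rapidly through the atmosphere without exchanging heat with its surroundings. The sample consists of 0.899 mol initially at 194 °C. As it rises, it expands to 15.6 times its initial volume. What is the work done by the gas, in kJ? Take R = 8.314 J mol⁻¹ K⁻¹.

For a reversible adiabat TV^(γ−1) is constant, so T₂ = T₁ (V₁/V₂)^(γ−1).
T₁ = 194 °C = 467.1 K.
T₂ = 467.1 × (1/15.6)^(2/5) = 155.7 K.
Q = 0, so ΔU = W_on_gas = nCᵥΔT with Cᵥ = R/(γ−1) = 20.79 J/(mol·K).
ΔU = 0.899 × 20.79 × (155.7 − 467.1) = -5820 J.
Work done by the gas = −ΔU = 5820 J.

W ≈ 5.82 kJ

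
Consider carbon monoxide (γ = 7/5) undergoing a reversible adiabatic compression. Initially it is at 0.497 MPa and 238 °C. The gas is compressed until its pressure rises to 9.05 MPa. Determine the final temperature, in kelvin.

Adiabatic: T₂/T₁ = (P₂/P₁)^((γ−1)/γ).
T₁ = 238 °C = 511.1 K.
T₂ = 511.1 × (9.05/0.497)^(2/7) = 1171 K.

T₂ ≈ 1170 K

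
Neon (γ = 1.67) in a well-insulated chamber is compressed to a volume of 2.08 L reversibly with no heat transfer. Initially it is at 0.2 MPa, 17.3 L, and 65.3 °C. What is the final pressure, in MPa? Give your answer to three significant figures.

P₂ ≈ 6.88 MPa

Adiabatic: P₁V₁^γ = P₂V₂^γ ⇒ P₂ = P₁ (V₁/V₂)^γ.
P₂ = 0.2 × (17.3/2.08)^(1.67) = 6.877 MPa.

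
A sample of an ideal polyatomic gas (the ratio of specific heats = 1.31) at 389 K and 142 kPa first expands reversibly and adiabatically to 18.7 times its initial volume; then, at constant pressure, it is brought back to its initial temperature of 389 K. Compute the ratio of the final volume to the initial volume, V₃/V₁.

Adiabatic step: V₂/V₁ = 18.7; T₂ = T₁·(1/18.7)^(0.31) = 156.9 K.
Isobaric step: V₃/V₂ = T₃/T₂ = 389/156.9.
V₃/V₁ = (V₂/V₁)(V₃/V₂) = 18.7 × (389/156.9) = 46.36.

V₃/V₁ ≈ 46.4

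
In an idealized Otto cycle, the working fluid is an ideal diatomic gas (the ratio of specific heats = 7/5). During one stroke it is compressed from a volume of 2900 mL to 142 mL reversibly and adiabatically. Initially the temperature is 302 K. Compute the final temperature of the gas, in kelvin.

T₂ ≈ 1010 K

Adiabatic: T₁V₁^(γ−1) = T₂V₂^(γ−1) ⇒ T₂ = T₁ (V₁/V₂)^(γ−1).
T₂ = 302 × (2900/142)^(2/5) = 1009 K.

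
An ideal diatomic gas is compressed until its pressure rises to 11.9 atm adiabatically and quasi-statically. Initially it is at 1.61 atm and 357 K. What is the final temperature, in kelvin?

T₂ ≈ 632 K

Along an adiabat T P^((1−γ)/γ) is constant, so T₂ = T₁ (P₂/P₁)^((γ−1)/γ).
For a diatomic ideal gas γ = 7/5, so (γ−1)/γ = 2/7.
T₂ = 357 × (11.9/1.61)^(2/7) = 632.2 K.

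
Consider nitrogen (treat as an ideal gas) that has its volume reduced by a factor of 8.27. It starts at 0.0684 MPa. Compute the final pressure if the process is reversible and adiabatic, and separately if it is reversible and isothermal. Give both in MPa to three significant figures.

adiabatic: 1.32 MPa; isothermal: 0.566 MPa

For a diatomic ideal gas γ = 7/5.
Isothermal: P₂ = P₁(V₁/V₂) = 0.0684×8.27 = 0.5657 MPa.
Adiabatic: P₂ = P₁(V₁/V₂)^γ = 0.0684×8.27^(7/5) = 1.317 MPa.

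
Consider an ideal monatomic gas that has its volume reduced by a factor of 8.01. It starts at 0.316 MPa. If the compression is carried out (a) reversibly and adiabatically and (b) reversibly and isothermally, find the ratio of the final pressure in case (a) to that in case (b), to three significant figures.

For a monatomic ideal gas γ = 5/3.
Isothermal: P_b = P₁(V₁/V₂) = 0.316×8.01.
Adiabatic: P_a = P₁(V₁/V₂)^γ = 0.316×8.01^(5/3).
P_a/P_b = (V₁/V₂)^(γ−1) = 8.01^(2/3) = 4.003.

P_adiabatic / P_isothermal ≈ 4.00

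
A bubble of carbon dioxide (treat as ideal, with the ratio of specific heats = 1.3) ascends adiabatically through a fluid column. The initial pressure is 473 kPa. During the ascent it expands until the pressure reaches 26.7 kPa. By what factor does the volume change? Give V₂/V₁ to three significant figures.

From PV^γ = const, V₂/V₁ = (P₁/P₂)^(1/γ).
V₂/V₁ = (473/26.7)^(0.769) = 9.126.

V₂/V₁ ≈ 9.13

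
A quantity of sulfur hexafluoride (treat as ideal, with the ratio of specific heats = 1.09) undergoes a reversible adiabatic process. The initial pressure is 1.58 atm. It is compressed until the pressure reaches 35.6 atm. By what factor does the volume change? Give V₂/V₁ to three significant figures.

From PV^γ = const, V₂/V₁ = (P₁/P₂)^(1/γ).
V₂/V₁ = (1.58/35.6)^(0.917) = 0.0574.

V₂/V₁ ≈ 0.0574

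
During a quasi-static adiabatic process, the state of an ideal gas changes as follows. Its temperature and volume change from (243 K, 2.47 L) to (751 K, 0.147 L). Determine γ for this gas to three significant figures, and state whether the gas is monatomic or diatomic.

γ ≈ 1.40; diatomic

TV^(γ−1) = const ⇒ γ − 1 = ln(T₂/T₁) / ln(V₁/V₂).
γ = 1 + ln(751/243) / ln(2.47/0.147) = 1.4.
γ ≈ 1.40 is close to 7/5, so the gas is diatomic.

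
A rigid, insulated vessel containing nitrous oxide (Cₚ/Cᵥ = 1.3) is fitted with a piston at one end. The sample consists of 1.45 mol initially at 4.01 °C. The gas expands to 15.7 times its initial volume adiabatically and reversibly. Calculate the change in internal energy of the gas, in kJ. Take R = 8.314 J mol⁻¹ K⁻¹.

ΔU ≈ -6.26 kJ

For a reversible adiabat TV^(γ−1) is constant, so T₂ = T₁ (V₁/V₂)^(γ−1).
T₁ = 4.01 °C = 277.2 K.
T₂ = 277.2 × (1/15.7)^(0.3) = 121.3 K.
Q = 0, so ΔU = W_on_gas = nCᵥΔT with Cᵥ = R/(γ−1) = 27.71 J/(mol·K).
ΔU = 1.45 × 27.71 × (121.3 − 277.2) = -6262 J.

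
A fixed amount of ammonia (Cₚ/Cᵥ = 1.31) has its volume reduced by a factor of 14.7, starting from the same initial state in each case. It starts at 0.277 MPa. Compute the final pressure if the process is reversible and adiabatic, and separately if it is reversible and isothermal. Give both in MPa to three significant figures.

Isothermal: P₂ = P₁(V₁/V₂) = 0.277×14.7 = 4.072 MPa.
Adiabatic: P₂ = P₁(V₁/V₂)^γ = 0.277×14.7^(1.31) = 9.368 MPa.

adiabatic: 9.37 MPa; isothermal: 4.07 MPa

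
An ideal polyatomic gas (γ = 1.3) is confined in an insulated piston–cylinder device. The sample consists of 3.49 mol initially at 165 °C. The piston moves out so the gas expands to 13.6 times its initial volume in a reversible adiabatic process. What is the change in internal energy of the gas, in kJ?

ΔU ≈ -23.0 kJ

For a reversible adiabat TV^(γ−1) is constant, so T₂ = T₁ (V₁/V₂)^(γ−1).
T₁ = 165 °C = 438.1 K.
T₂ = 438.1 × (1/13.6)^(0.3) = 200.2 K.
Q = 0, so ΔU = W_on_gas = nCᵥΔT with Cᵥ = R/(γ−1) = 27.71 J/(mol·K).
ΔU = 3.49 × 27.71 × (200.2 − 438.1) = -23010 J.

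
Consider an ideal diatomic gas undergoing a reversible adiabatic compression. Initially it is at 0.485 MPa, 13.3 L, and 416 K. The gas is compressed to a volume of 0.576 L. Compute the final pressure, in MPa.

Since PV^γ is constant along a reversible adiabat, P₂ = P₁ (V₁/V₂)^γ.
γ = 7/5 for a diatomic ideal gas.
P₂ = 0.485 × (13.3/0.576)^(7/5) = 39.31 MPa.

P₂ ≈ 39.3 MPa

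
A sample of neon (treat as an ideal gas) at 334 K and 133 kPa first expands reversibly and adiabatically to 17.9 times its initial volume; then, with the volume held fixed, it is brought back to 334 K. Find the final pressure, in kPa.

For a monatomic ideal gas γ = 5/3.
Adiabatic step (PV^γ = const): P₂ = 133×(1/17.9)^(5/3) = 1.086 kPa; T₂ = 334×(1/17.9)^(2/3) = 48.81 K.
Isochoric: P₃ = P₂(T₃/T₂) = 1.086 × (334/48.81) = 7.43 kPa.

P₃ ≈ 7.43 kPa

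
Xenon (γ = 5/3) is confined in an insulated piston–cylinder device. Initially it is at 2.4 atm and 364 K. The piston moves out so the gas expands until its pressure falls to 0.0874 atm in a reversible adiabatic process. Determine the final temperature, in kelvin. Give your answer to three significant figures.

T₂ ≈ 96.7 K

Adiabatic: T₂/T₁ = (P₂/P₁)^((γ−1)/γ).
T₂ = 364 × (0.0874/2.4)^(2/5) = 96.74 K.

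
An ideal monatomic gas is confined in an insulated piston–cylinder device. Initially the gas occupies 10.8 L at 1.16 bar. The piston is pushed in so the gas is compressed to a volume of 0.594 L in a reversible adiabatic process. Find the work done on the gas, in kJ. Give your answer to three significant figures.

W ≈ 11.1 kJ

γ = 5/3 for a monatomic ideal gas.
P₂ = P₁(V₁/V₂)^γ = 1.16×(10.8/0.594)^(5/3) = 145.8 bar.
For a reversible adiabat, W_by_gas = (P₁V₁ − P₂V₂)/(γ−1).
W_by = (116000×0.0108 − 1.458×10^7×0.000594) / (2/3) = -11110 J.
W_on_gas = −W_by = 11110 J.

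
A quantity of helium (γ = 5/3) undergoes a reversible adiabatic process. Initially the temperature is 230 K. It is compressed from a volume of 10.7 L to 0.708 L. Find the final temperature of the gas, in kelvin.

T₂ ≈ 1410 K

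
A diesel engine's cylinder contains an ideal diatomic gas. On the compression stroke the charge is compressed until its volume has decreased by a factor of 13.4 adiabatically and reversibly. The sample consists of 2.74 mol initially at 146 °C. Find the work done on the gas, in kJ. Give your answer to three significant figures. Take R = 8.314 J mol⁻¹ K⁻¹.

W ≈ 43.5 kJ

Adiabatic: T₁V₁^(γ−1) = T₂V₂^(γ−1) ⇒ T₂ = T₁ (V₁/V₂)^(γ−1).
γ = 7/5 for a diatomic ideal gas, so γ−1 = 2/5.
T₁ = 146 °C = 419.1 K.
T₂ = 419.1 × 13.4^(2/5) = 1184 K.
Q = 0, so ΔU = W_on_gas = nCᵥΔT with Cᵥ = R/(γ−1) = 20.79 J/(mol·K).
ΔU = 2.74 × 20.79 × (1184 − 419.1) = 43540 J.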